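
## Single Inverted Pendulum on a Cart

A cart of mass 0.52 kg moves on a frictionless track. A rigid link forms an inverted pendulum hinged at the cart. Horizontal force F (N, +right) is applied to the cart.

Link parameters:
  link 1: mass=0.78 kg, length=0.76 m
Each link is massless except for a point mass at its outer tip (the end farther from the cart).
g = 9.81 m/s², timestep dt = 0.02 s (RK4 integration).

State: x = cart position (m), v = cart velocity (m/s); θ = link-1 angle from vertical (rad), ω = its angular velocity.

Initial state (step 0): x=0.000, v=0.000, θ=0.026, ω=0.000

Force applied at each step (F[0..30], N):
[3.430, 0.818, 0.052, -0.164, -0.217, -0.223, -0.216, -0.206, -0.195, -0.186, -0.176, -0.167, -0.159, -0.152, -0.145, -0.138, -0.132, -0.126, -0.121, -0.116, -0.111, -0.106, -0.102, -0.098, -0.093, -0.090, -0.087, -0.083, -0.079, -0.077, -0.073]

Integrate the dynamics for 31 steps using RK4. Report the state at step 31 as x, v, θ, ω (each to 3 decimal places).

Answer: x=0.035, v=0.005, θ=-0.005, ω=0.005

Derivation:
apply F[0]=+3.430 → step 1: x=0.001, v=0.124, θ=0.024, ω=-0.157
apply F[1]=+0.818 → step 2: x=0.004, v=0.149, θ=0.021, ω=-0.184
apply F[2]=+0.052 → step 3: x=0.007, v=0.145, θ=0.017, ω=-0.174
apply F[3]=-0.164 → step 4: x=0.010, v=0.134, θ=0.014, ω=-0.155
apply F[4]=-0.217 → step 5: x=0.012, v=0.122, θ=0.011, ω=-0.136
apply F[5]=-0.223 → step 6: x=0.015, v=0.111, θ=0.009, ω=-0.119
apply F[6]=-0.216 → step 7: x=0.017, v=0.100, θ=0.007, ω=-0.103
apply F[7]=-0.206 → step 8: x=0.019, v=0.091, θ=0.005, ω=-0.089
apply F[8]=-0.195 → step 9: x=0.020, v=0.082, θ=0.003, ω=-0.076
apply F[9]=-0.186 → step 10: x=0.022, v=0.074, θ=0.002, ω=-0.066
apply F[10]=-0.176 → step 11: x=0.023, v=0.067, θ=0.000, ω=-0.056
apply F[11]=-0.167 → step 12: x=0.025, v=0.061, θ=-0.001, ω=-0.048
apply F[12]=-0.159 → step 13: x=0.026, v=0.055, θ=-0.002, ω=-0.041
apply F[13]=-0.152 → step 14: x=0.027, v=0.050, θ=-0.002, ω=-0.034
apply F[14]=-0.145 → step 15: x=0.028, v=0.045, θ=-0.003, ω=-0.029
apply F[15]=-0.138 → step 16: x=0.029, v=0.041, θ=-0.004, ω=-0.024
apply F[16]=-0.132 → step 17: x=0.029, v=0.037, θ=-0.004, ω=-0.019
apply F[17]=-0.126 → step 18: x=0.030, v=0.033, θ=-0.004, ω=-0.016
apply F[18]=-0.121 → step 19: x=0.031, v=0.030, θ=-0.005, ω=-0.012
apply F[19]=-0.116 → step 20: x=0.031, v=0.027, θ=-0.005, ω=-0.010
apply F[20]=-0.111 → step 21: x=0.032, v=0.024, θ=-0.005, ω=-0.007
apply F[21]=-0.106 → step 22: x=0.032, v=0.021, θ=-0.005, ω=-0.005
apply F[22]=-0.102 → step 23: x=0.033, v=0.019, θ=-0.005, ω=-0.003
apply F[23]=-0.098 → step 24: x=0.033, v=0.017, θ=-0.005, ω=-0.002
apply F[24]=-0.093 → step 25: x=0.033, v=0.015, θ=-0.005, ω=-0.000
apply F[25]=-0.090 → step 26: x=0.034, v=0.013, θ=-0.005, ω=0.001
apply F[26]=-0.087 → step 27: x=0.034, v=0.011, θ=-0.005, ω=0.002
apply F[27]=-0.083 → step 28: x=0.034, v=0.009, θ=-0.005, ω=0.003
apply F[28]=-0.079 → step 29: x=0.034, v=0.008, θ=-0.005, ω=0.004
apply F[29]=-0.077 → step 30: x=0.034, v=0.006, θ=-0.005, ω=0.004
apply F[30]=-0.073 → step 31: x=0.035, v=0.005, θ=-0.005, ω=0.005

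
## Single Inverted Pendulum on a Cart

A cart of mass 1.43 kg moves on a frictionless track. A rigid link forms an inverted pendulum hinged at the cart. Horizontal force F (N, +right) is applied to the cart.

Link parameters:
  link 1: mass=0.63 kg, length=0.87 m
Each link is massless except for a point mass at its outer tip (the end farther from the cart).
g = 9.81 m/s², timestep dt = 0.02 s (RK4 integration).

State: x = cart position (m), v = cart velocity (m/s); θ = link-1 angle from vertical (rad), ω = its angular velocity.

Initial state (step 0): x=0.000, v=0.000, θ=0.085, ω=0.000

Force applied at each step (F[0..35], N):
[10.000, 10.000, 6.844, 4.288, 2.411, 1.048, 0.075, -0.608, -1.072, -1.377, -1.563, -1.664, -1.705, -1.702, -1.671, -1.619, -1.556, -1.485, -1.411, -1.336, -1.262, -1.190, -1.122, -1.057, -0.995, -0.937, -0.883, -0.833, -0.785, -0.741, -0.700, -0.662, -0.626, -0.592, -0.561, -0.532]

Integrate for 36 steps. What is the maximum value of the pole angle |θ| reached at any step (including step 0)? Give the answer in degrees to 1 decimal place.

apply F[0]=+10.000 → step 1: x=0.001, v=0.132, θ=0.084, ω=-0.132
apply F[1]=+10.000 → step 2: x=0.005, v=0.265, θ=0.080, ω=-0.266
apply F[2]=+6.844 → step 3: x=0.011, v=0.354, θ=0.074, ω=-0.350
apply F[3]=+4.288 → step 4: x=0.019, v=0.407, θ=0.066, ω=-0.396
apply F[4]=+2.411 → step 5: x=0.028, v=0.436, θ=0.058, ω=-0.415
apply F[5]=+1.048 → step 6: x=0.036, v=0.446, θ=0.050, ω=-0.414
apply F[6]=+0.075 → step 7: x=0.045, v=0.443, θ=0.042, ω=-0.401
apply F[7]=-0.608 → step 8: x=0.054, v=0.431, θ=0.034, ω=-0.379
apply F[8]=-1.072 → step 9: x=0.062, v=0.414, θ=0.026, ω=-0.352
apply F[9]=-1.377 → step 10: x=0.070, v=0.393, θ=0.020, ω=-0.322
apply F[10]=-1.563 → step 11: x=0.078, v=0.369, θ=0.014, ω=-0.292
apply F[11]=-1.664 → step 12: x=0.085, v=0.345, θ=0.008, ω=-0.262
apply F[12]=-1.705 → step 13: x=0.092, v=0.321, θ=0.003, ω=-0.232
apply F[13]=-1.702 → step 14: x=0.098, v=0.297, θ=-0.001, ω=-0.205
apply F[14]=-1.671 → step 15: x=0.104, v=0.274, θ=-0.005, ω=-0.179
apply F[15]=-1.619 → step 16: x=0.109, v=0.252, θ=-0.008, ω=-0.155
apply F[16]=-1.556 → step 17: x=0.114, v=0.231, θ=-0.011, ω=-0.133
apply F[17]=-1.485 → step 18: x=0.118, v=0.211, θ=-0.014, ω=-0.114
apply F[18]=-1.411 → step 19: x=0.122, v=0.193, θ=-0.016, ω=-0.096
apply F[19]=-1.336 → step 20: x=0.126, v=0.176, θ=-0.018, ω=-0.080
apply F[20]=-1.262 → step 21: x=0.129, v=0.159, θ=-0.019, ω=-0.065
apply F[21]=-1.190 → step 22: x=0.132, v=0.145, θ=-0.020, ω=-0.053
apply F[22]=-1.122 → step 23: x=0.135, v=0.131, θ=-0.021, ω=-0.041
apply F[23]=-1.057 → step 24: x=0.138, v=0.118, θ=-0.022, ω=-0.031
apply F[24]=-0.995 → step 25: x=0.140, v=0.106, θ=-0.022, ω=-0.023
apply F[25]=-0.937 → step 26: x=0.142, v=0.095, θ=-0.023, ω=-0.015
apply F[26]=-0.883 → step 27: x=0.144, v=0.084, θ=-0.023, ω=-0.008
apply F[27]=-0.833 → step 28: x=0.145, v=0.075, θ=-0.023, ω=-0.002
apply F[28]=-0.785 → step 29: x=0.147, v=0.066, θ=-0.023, ω=0.003
apply F[29]=-0.741 → step 30: x=0.148, v=0.057, θ=-0.023, ω=0.007
apply F[30]=-0.700 → step 31: x=0.149, v=0.049, θ=-0.023, ω=0.011
apply F[31]=-0.662 → step 32: x=0.150, v=0.042, θ=-0.023, ω=0.014
apply F[32]=-0.626 → step 33: x=0.151, v=0.035, θ=-0.022, ω=0.017
apply F[33]=-0.592 → step 34: x=0.151, v=0.029, θ=-0.022, ω=0.019
apply F[34]=-0.561 → step 35: x=0.152, v=0.023, θ=-0.022, ω=0.021
apply F[35]=-0.532 → step 36: x=0.152, v=0.017, θ=-0.021, ω=0.023
Max |angle| over trajectory = 0.085 rad = 4.9°.

Answer: 4.9°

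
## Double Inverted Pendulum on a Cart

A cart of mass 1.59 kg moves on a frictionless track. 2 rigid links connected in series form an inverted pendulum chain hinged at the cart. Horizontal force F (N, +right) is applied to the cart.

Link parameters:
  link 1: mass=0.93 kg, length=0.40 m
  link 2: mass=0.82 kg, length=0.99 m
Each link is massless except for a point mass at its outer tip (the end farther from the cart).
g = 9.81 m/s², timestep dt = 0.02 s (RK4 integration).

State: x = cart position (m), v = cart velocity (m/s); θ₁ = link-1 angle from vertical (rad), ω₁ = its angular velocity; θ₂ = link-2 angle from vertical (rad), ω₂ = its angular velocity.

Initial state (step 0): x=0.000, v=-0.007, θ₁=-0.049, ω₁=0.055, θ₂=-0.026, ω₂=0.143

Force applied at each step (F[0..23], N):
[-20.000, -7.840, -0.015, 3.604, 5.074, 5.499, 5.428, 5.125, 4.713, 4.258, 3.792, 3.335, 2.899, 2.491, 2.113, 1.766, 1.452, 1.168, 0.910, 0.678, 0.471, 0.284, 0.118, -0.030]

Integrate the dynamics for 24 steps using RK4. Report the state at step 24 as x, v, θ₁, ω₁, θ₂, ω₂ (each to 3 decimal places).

apply F[0]=-20.000 → step 1: x=-0.003, v=-0.248, θ₁=-0.042, ω₁=0.624, θ₂=-0.023, ω₂=0.152
apply F[1]=-7.840 → step 2: x=-0.008, v=-0.339, θ₁=-0.028, ω₁=0.828, θ₂=-0.020, ω₂=0.157
apply F[2]=-0.015 → step 3: x=-0.015, v=-0.335, θ₁=-0.011, ω₁=0.808, θ₂=-0.017, ω₂=0.157
apply F[3]=+3.604 → step 4: x=-0.021, v=-0.289, θ₁=0.004, ω₁=0.696, θ₂=-0.014, ω₂=0.153
apply F[4]=+5.074 → step 5: x=-0.027, v=-0.227, θ₁=0.016, ω₁=0.557, θ₂=-0.011, ω₂=0.145
apply F[5]=+5.499 → step 6: x=-0.030, v=-0.163, θ₁=0.026, ω₁=0.419, θ₂=-0.008, ω₂=0.133
apply F[6]=+5.428 → step 7: x=-0.033, v=-0.101, θ₁=0.033, ω₁=0.294, θ₂=-0.005, ω₂=0.120
apply F[7]=+5.125 → step 8: x=-0.035, v=-0.044, θ₁=0.038, ω₁=0.187, θ₂=-0.003, ω₂=0.105
apply F[8]=+4.713 → step 9: x=-0.035, v=0.007, θ₁=0.041, ω₁=0.098, θ₂=-0.001, ω₂=0.089
apply F[9]=+4.258 → step 10: x=-0.034, v=0.051, θ₁=0.042, ω₁=0.025, θ₂=0.000, ω₂=0.074
apply F[10]=+3.792 → step 11: x=-0.033, v=0.090, θ₁=0.042, ω₁=-0.034, θ₂=0.002, ω₂=0.059
apply F[11]=+3.335 → step 12: x=-0.031, v=0.123, θ₁=0.041, ω₁=-0.079, θ₂=0.003, ω₂=0.044
apply F[12]=+2.899 → step 13: x=-0.028, v=0.151, θ₁=0.039, ω₁=-0.113, θ₂=0.004, ω₂=0.030
apply F[13]=+2.491 → step 14: x=-0.025, v=0.174, θ₁=0.036, ω₁=-0.138, θ₂=0.004, ω₂=0.018
apply F[14]=+2.113 → step 15: x=-0.021, v=0.193, θ₁=0.033, ω₁=-0.156, θ₂=0.004, ω₂=0.006
apply F[15]=+1.766 → step 16: x=-0.017, v=0.208, θ₁=0.030, ω₁=-0.167, θ₂=0.004, ω₂=-0.004
apply F[16]=+1.452 → step 17: x=-0.013, v=0.221, θ₁=0.027, ω₁=-0.173, θ₂=0.004, ω₂=-0.013
apply F[17]=+1.168 → step 18: x=-0.008, v=0.230, θ₁=0.023, ω₁=-0.175, θ₂=0.004, ω₂=-0.021
apply F[18]=+0.910 → step 19: x=-0.004, v=0.237, θ₁=0.020, ω₁=-0.174, θ₂=0.003, ω₂=-0.027
apply F[19]=+0.678 → step 20: x=0.001, v=0.241, θ₁=0.016, ω₁=-0.170, θ₂=0.003, ω₂=-0.033
apply F[20]=+0.471 → step 21: x=0.006, v=0.244, θ₁=0.013, ω₁=-0.165, θ₂=0.002, ω₂=-0.038
apply F[21]=+0.284 → step 22: x=0.011, v=0.245, θ₁=0.010, ω₁=-0.158, θ₂=0.001, ω₂=-0.041
apply F[22]=+0.118 → step 23: x=0.016, v=0.245, θ₁=0.007, ω₁=-0.150, θ₂=0.000, ω₂=-0.044
apply F[23]=-0.030 → step 24: x=0.021, v=0.243, θ₁=0.004, ω₁=-0.141, θ₂=-0.001, ω₂=-0.046

Answer: x=0.021, v=0.243, θ₁=0.004, ω₁=-0.141, θ₂=-0.001, ω₂=-0.046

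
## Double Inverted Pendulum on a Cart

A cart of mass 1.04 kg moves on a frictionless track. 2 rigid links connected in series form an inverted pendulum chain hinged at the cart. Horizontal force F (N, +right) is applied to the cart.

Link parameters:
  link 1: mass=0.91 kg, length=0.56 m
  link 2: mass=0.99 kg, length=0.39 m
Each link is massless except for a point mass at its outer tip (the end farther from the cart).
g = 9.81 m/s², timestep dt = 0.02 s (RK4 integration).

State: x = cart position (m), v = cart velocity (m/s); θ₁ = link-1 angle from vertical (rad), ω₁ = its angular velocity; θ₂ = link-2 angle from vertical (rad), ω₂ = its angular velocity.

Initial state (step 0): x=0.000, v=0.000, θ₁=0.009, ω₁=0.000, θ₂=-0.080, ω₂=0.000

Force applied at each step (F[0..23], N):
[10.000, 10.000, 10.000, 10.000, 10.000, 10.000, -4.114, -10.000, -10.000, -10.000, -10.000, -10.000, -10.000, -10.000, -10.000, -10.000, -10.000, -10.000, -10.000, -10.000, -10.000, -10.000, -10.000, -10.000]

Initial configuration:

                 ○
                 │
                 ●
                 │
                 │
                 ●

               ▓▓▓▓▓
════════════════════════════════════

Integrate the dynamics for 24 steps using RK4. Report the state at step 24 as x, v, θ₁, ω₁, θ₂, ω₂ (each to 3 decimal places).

apply F[0]=+10.000 → step 1: x=0.002, v=0.189, θ₁=0.006, ω₁=-0.302, θ₂=-0.081, ω₂=-0.092
apply F[1]=+10.000 → step 2: x=0.008, v=0.381, θ₁=-0.003, ω₁=-0.612, θ₂=-0.084, ω₂=-0.179
apply F[2]=+10.000 → step 3: x=0.017, v=0.577, θ₁=-0.019, ω₁=-0.938, θ₂=-0.088, ω₂=-0.254
apply F[3]=+10.000 → step 4: x=0.031, v=0.778, θ₁=-0.041, ω₁=-1.287, θ₂=-0.094, ω₂=-0.312
apply F[4]=+10.000 → step 5: x=0.048, v=0.987, θ₁=-0.070, ω₁=-1.665, θ₂=-0.100, ω₂=-0.348
apply F[5]=+10.000 → step 6: x=0.070, v=1.201, θ₁=-0.108, ω₁=-2.072, θ₂=-0.107, ω₂=-0.360
apply F[6]=-4.114 → step 7: x=0.094, v=1.157, θ₁=-0.149, ω₁=-2.045, θ₂=-0.115, ω₂=-0.346
apply F[7]=-10.000 → step 8: x=0.116, v=1.018, θ₁=-0.188, ω₁=-1.876, θ₂=-0.121, ω₂=-0.299
apply F[8]=-10.000 → step 9: x=0.135, v=0.893, θ₁=-0.224, ω₁=-1.757, θ₂=-0.126, ω₂=-0.220
apply F[9]=-10.000 → step 10: x=0.151, v=0.780, θ₁=-0.258, ω₁=-1.685, θ₂=-0.130, ω₂=-0.110
apply F[10]=-10.000 → step 11: x=0.166, v=0.678, θ₁=-0.292, ω₁=-1.654, θ₂=-0.130, ω₂=0.030
apply F[11]=-10.000 → step 12: x=0.178, v=0.584, θ₁=-0.325, ω₁=-1.662, θ₂=-0.128, ω₂=0.200
apply F[12]=-10.000 → step 13: x=0.189, v=0.498, θ₁=-0.358, ω₁=-1.704, θ₂=-0.122, ω₂=0.399
apply F[13]=-10.000 → step 14: x=0.198, v=0.416, θ₁=-0.393, ω₁=-1.777, θ₂=-0.112, ω₂=0.625
apply F[14]=-10.000 → step 15: x=0.206, v=0.338, θ₁=-0.430, ω₁=-1.875, θ₂=-0.097, ω₂=0.877
apply F[15]=-10.000 → step 16: x=0.212, v=0.261, θ₁=-0.468, ω₁=-1.992, θ₂=-0.077, ω₂=1.151
apply F[16]=-10.000 → step 17: x=0.216, v=0.182, θ₁=-0.510, ω₁=-2.124, θ₂=-0.051, ω₂=1.442
apply F[17]=-10.000 → step 18: x=0.219, v=0.099, θ₁=-0.553, ω₁=-2.262, θ₂=-0.019, ω₂=1.744
apply F[18]=-10.000 → step 19: x=0.220, v=0.012, θ₁=-0.600, ω₁=-2.400, θ₂=0.019, ω₂=2.050
apply F[19]=-10.000 → step 20: x=0.220, v=-0.082, θ₁=-0.649, ω₁=-2.534, θ₂=0.063, ω₂=2.354
apply F[20]=-10.000 → step 21: x=0.217, v=-0.183, θ₁=-0.701, ω₁=-2.659, θ₂=0.113, ω₂=2.651
apply F[21]=-10.000 → step 22: x=0.212, v=-0.290, θ₁=-0.756, ω₁=-2.774, θ₂=0.169, ω₂=2.937
apply F[22]=-10.000 → step 23: x=0.205, v=-0.403, θ₁=-0.812, ω₁=-2.876, θ₂=0.230, ω₂=3.211
apply F[23]=-10.000 → step 24: x=0.196, v=-0.520, θ₁=-0.871, ω₁=-2.968, θ₂=0.297, ω₂=3.473

Answer: x=0.196, v=-0.520, θ₁=-0.871, ω₁=-2.968, θ₂=0.297, ω₂=3.473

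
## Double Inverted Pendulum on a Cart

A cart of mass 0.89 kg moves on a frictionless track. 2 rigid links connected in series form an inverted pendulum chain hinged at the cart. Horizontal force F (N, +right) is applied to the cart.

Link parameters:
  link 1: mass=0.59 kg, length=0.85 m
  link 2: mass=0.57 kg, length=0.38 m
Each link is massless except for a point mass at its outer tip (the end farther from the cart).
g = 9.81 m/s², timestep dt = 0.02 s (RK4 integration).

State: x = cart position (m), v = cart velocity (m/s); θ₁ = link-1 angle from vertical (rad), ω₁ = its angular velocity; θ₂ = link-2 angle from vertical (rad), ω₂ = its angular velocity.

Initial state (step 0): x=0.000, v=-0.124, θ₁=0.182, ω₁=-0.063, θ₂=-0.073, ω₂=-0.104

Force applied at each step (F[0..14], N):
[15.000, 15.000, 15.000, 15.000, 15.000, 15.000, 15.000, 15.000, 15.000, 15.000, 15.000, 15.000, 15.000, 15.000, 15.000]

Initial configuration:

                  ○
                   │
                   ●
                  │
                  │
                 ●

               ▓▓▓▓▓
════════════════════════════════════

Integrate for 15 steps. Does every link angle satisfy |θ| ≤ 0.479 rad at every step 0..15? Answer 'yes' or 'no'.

Answer: no

Derivation:
apply F[0]=+15.000 → step 1: x=0.000, v=0.159, θ₁=0.179, ω₁=-0.286, θ₂=-0.078, ω₂=-0.404
apply F[1]=+15.000 → step 2: x=0.006, v=0.446, θ₁=0.171, ω₁=-0.515, θ₂=-0.089, ω₂=-0.700
apply F[2]=+15.000 → step 3: x=0.018, v=0.736, θ₁=0.158, ω₁=-0.753, θ₂=-0.106, ω₂=-0.992
apply F[3]=+15.000 → step 4: x=0.036, v=1.033, θ₁=0.140, ω₁=-1.006, θ₂=-0.129, ω₂=-1.273
apply F[4]=+15.000 → step 5: x=0.060, v=1.338, θ₁=0.118, ω₁=-1.278, θ₂=-0.157, ω₂=-1.539
apply F[5]=+15.000 → step 6: x=0.089, v=1.652, θ₁=0.089, ω₁=-1.574, θ₂=-0.190, ω₂=-1.780
apply F[6]=+15.000 → step 7: x=0.126, v=1.975, θ₁=0.054, ω₁=-1.897, θ₂=-0.228, ω₂=-1.987
apply F[7]=+15.000 → step 8: x=0.169, v=2.307, θ₁=0.013, ω₁=-2.251, θ₂=-0.269, ω₂=-2.146
apply F[8]=+15.000 → step 9: x=0.218, v=2.645, θ₁=-0.036, ω₁=-2.636, θ₂=-0.313, ω₂=-2.245
apply F[9]=+15.000 → step 10: x=0.274, v=2.983, θ₁=-0.093, ω₁=-3.049, θ₂=-0.359, ω₂=-2.269
apply F[10]=+15.000 → step 11: x=0.337, v=3.313, θ₁=-0.158, ω₁=-3.480, θ₂=-0.404, ω₂=-2.213
apply F[11]=+15.000 → step 12: x=0.407, v=3.622, θ₁=-0.232, ω₁=-3.913, θ₂=-0.447, ω₂=-2.082
apply F[12]=+15.000 → step 13: x=0.482, v=3.894, θ₁=-0.314, ω₁=-4.327, θ₂=-0.486, ω₂=-1.902
apply F[13]=+15.000 → step 14: x=0.562, v=4.117, θ₁=-0.405, ω₁=-4.696, θ₂=-0.523, ω₂=-1.717
apply F[14]=+15.000 → step 15: x=0.646, v=4.281, θ₁=-0.502, ω₁=-5.001, θ₂=-0.555, ω₂=-1.583
Max |angle| over trajectory = 0.555 rad; bound = 0.479 → exceeded.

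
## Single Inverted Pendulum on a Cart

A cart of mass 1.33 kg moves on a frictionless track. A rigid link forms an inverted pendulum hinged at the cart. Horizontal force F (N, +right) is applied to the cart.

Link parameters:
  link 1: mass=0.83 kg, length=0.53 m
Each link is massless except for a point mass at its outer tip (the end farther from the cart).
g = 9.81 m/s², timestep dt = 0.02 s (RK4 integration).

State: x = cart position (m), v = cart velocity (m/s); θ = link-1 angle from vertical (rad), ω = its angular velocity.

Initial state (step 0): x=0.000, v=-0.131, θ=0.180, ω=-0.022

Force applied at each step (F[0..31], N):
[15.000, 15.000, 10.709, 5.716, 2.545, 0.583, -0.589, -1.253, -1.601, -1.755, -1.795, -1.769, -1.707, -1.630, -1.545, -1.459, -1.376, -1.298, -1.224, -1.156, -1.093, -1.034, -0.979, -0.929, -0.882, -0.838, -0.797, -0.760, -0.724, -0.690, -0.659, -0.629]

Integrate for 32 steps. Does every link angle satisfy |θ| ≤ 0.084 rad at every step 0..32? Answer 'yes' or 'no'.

apply F[0]=+15.000 → step 1: x=-0.001, v=0.069, θ=0.177, ω=-0.328
apply F[1]=+15.000 → step 2: x=0.003, v=0.271, θ=0.167, ω=-0.639
apply F[2]=+10.709 → step 3: x=0.010, v=0.411, θ=0.152, ω=-0.841
apply F[3]=+5.716 → step 4: x=0.018, v=0.479, θ=0.135, ω=-0.916
apply F[4]=+2.545 → step 5: x=0.028, v=0.503, θ=0.116, ω=-0.914
apply F[5]=+0.583 → step 6: x=0.038, v=0.499, θ=0.098, ω=-0.868
apply F[6]=-0.589 → step 7: x=0.048, v=0.480, θ=0.082, ω=-0.798
apply F[7]=-1.253 → step 8: x=0.057, v=0.452, θ=0.067, ω=-0.719
apply F[8]=-1.601 → step 9: x=0.066, v=0.421, θ=0.053, ω=-0.638
apply F[9]=-1.755 → step 10: x=0.074, v=0.389, θ=0.041, ω=-0.560
apply F[10]=-1.795 → step 11: x=0.082, v=0.358, θ=0.031, ω=-0.488
apply F[11]=-1.769 → step 12: x=0.089, v=0.328, θ=0.022, ω=-0.423
apply F[12]=-1.707 → step 13: x=0.095, v=0.301, θ=0.014, ω=-0.364
apply F[13]=-1.630 → step 14: x=0.101, v=0.275, θ=0.007, ω=-0.311
apply F[14]=-1.545 → step 15: x=0.106, v=0.251, θ=0.001, ω=-0.265
apply F[15]=-1.459 → step 16: x=0.111, v=0.229, θ=-0.004, ω=-0.225
apply F[16]=-1.376 → step 17: x=0.115, v=0.209, θ=-0.008, ω=-0.189
apply F[17]=-1.298 → step 18: x=0.119, v=0.191, θ=-0.011, ω=-0.158
apply F[18]=-1.224 → step 19: x=0.123, v=0.174, θ=-0.014, ω=-0.131
apply F[19]=-1.156 → step 20: x=0.126, v=0.159, θ=-0.017, ω=-0.107
apply F[20]=-1.093 → step 21: x=0.129, v=0.144, θ=-0.019, ω=-0.087
apply F[21]=-1.034 → step 22: x=0.132, v=0.131, θ=-0.020, ω=-0.069
apply F[22]=-0.979 → step 23: x=0.134, v=0.119, θ=-0.021, ω=-0.054
apply F[23]=-0.929 → step 24: x=0.137, v=0.108, θ=-0.022, ω=-0.041
apply F[24]=-0.882 → step 25: x=0.139, v=0.097, θ=-0.023, ω=-0.029
apply F[25]=-0.838 → step 26: x=0.141, v=0.087, θ=-0.023, ω=-0.020
apply F[26]=-0.797 → step 27: x=0.142, v=0.078, θ=-0.024, ω=-0.011
apply F[27]=-0.760 → step 28: x=0.144, v=0.070, θ=-0.024, ω=-0.004
apply F[28]=-0.724 → step 29: x=0.145, v=0.062, θ=-0.024, ω=0.002
apply F[29]=-0.690 → step 30: x=0.146, v=0.054, θ=-0.024, ω=0.007
apply F[30]=-0.659 → step 31: x=0.147, v=0.047, θ=-0.024, ω=0.012
apply F[31]=-0.629 → step 32: x=0.148, v=0.041, θ=-0.023, ω=0.016
Max |angle| over trajectory = 0.180 rad; bound = 0.084 → exceeded.

Answer: no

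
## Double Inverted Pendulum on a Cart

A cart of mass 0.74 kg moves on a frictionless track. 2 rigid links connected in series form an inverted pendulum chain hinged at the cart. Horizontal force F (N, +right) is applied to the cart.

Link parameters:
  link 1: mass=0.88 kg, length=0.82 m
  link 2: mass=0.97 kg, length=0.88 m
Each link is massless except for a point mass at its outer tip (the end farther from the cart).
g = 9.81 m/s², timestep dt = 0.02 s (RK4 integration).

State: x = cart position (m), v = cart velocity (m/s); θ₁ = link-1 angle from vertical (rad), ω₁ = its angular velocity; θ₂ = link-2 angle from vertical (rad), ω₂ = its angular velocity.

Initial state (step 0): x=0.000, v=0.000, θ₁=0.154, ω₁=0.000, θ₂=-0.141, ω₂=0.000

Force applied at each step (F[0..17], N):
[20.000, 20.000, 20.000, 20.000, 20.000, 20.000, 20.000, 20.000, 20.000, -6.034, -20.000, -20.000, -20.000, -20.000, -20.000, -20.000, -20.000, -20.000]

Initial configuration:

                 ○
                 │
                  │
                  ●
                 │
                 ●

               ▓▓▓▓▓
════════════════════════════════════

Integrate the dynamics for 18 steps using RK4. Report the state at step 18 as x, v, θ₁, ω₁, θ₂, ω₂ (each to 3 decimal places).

apply F[0]=+20.000 → step 1: x=0.004, v=0.450, θ₁=0.150, ω₁=-0.416, θ₂=-0.143, ω₂=-0.166
apply F[1]=+20.000 → step 2: x=0.018, v=0.907, θ₁=0.137, ω₁=-0.849, θ₂=-0.148, ω₂=-0.323
apply F[2]=+20.000 → step 3: x=0.041, v=1.379, θ₁=0.116, ω₁=-1.313, θ₂=-0.155, ω₂=-0.465
apply F[3]=+20.000 → step 4: x=0.073, v=1.872, θ₁=0.084, ω₁=-1.825, θ₂=-0.166, ω₂=-0.581
apply F[4]=+20.000 → step 5: x=0.116, v=2.389, θ₁=0.042, ω₁=-2.396, θ₂=-0.179, ω₂=-0.662
apply F[5]=+20.000 → step 6: x=0.169, v=2.925, θ₁=-0.012, ω₁=-3.027, θ₂=-0.192, ω₂=-0.699
apply F[6]=+20.000 → step 7: x=0.233, v=3.462, θ₁=-0.079, ω₁=-3.695, θ₂=-0.206, ω₂=-0.694
apply F[7]=+20.000 → step 8: x=0.307, v=3.962, θ₁=-0.160, ω₁=-4.344, θ₂=-0.220, ω₂=-0.665
apply F[8]=+20.000 → step 9: x=0.391, v=4.375, θ₁=-0.252, ω₁=-4.893, θ₂=-0.233, ω₂=-0.654
apply F[9]=-6.034 → step 10: x=0.476, v=4.126, θ₁=-0.348, ω₁=-4.665, θ₂=-0.246, ω₂=-0.670
apply F[10]=-20.000 → step 11: x=0.553, v=3.630, θ₁=-0.436, ω₁=-4.204, θ₂=-0.259, ω₂=-0.655
apply F[11]=-20.000 → step 12: x=0.621, v=3.200, θ₁=-0.517, ω₁=-3.875, θ₂=-0.272, ω₂=-0.606
apply F[12]=-20.000 → step 13: x=0.682, v=2.820, θ₁=-0.592, ω₁=-3.649, θ₂=-0.283, ω₂=-0.526
apply F[13]=-20.000 → step 14: x=0.734, v=2.476, θ₁=-0.663, ω₁=-3.505, θ₂=-0.293, ω₂=-0.420
apply F[14]=-20.000 → step 15: x=0.781, v=2.154, θ₁=-0.732, ω₁=-3.424, θ₂=-0.300, ω₂=-0.293
apply F[15]=-20.000 → step 16: x=0.821, v=1.847, θ₁=-0.800, ω₁=-3.391, θ₂=-0.305, ω₂=-0.149
apply F[16]=-20.000 → step 17: x=0.855, v=1.546, θ₁=-0.868, ω₁=-3.398, θ₂=-0.306, ω₂=0.007
apply F[17]=-20.000 → step 18: x=0.883, v=1.246, θ₁=-0.937, ω₁=-3.436, θ₂=-0.304, ω₂=0.172

Answer: x=0.883, v=1.246, θ₁=-0.937, ω₁=-3.436, θ₂=-0.304, ω₂=0.172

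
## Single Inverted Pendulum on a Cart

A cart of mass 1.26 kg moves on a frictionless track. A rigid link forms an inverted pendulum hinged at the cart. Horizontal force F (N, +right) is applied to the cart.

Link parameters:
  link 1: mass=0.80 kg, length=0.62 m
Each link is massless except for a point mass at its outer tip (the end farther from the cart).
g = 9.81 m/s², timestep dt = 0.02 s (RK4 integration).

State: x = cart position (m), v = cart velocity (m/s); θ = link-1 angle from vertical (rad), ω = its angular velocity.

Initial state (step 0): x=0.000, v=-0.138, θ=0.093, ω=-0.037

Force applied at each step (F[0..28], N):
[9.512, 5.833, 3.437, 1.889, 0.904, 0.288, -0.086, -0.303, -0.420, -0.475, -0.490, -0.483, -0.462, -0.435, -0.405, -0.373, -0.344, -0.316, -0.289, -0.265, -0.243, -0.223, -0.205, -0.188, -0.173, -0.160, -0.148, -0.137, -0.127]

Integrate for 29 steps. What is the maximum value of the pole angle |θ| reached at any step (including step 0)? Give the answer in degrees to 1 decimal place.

apply F[0]=+9.512 → step 1: x=-0.001, v=0.001, θ=0.090, ω=-0.231
apply F[1]=+5.833 → step 2: x=-0.001, v=0.082, θ=0.085, ω=-0.334
apply F[2]=+3.437 → step 3: x=0.002, v=0.127, θ=0.078, ω=-0.380
apply F[3]=+1.889 → step 4: x=0.004, v=0.147, θ=0.070, ω=-0.390
apply F[4]=+0.904 → step 5: x=0.007, v=0.154, θ=0.062, ω=-0.379
apply F[5]=+0.288 → step 6: x=0.010, v=0.151, θ=0.055, ω=-0.356
apply F[6]=-0.086 → step 7: x=0.013, v=0.143, θ=0.048, ω=-0.328
apply F[7]=-0.303 → step 8: x=0.016, v=0.133, θ=0.042, ω=-0.297
apply F[8]=-0.420 → step 9: x=0.019, v=0.122, θ=0.036, ω=-0.266
apply F[9]=-0.475 → step 10: x=0.021, v=0.110, θ=0.031, ω=-0.237
apply F[10]=-0.490 → step 11: x=0.023, v=0.099, θ=0.027, ω=-0.209
apply F[11]=-0.483 → step 12: x=0.025, v=0.088, θ=0.023, ω=-0.184
apply F[12]=-0.462 → step 13: x=0.027, v=0.078, θ=0.019, ω=-0.161
apply F[13]=-0.435 → step 14: x=0.028, v=0.069, θ=0.016, ω=-0.141
apply F[14]=-0.405 → step 15: x=0.029, v=0.060, θ=0.014, ω=-0.123
apply F[15]=-0.373 → step 16: x=0.030, v=0.053, θ=0.011, ω=-0.107
apply F[16]=-0.344 → step 17: x=0.031, v=0.046, θ=0.009, ω=-0.093
apply F[17]=-0.316 → step 18: x=0.032, v=0.040, θ=0.008, ω=-0.080
apply F[18]=-0.289 → step 19: x=0.033, v=0.035, θ=0.006, ω=-0.070
apply F[19]=-0.265 → step 20: x=0.034, v=0.030, θ=0.005, ω=-0.060
apply F[20]=-0.243 → step 21: x=0.034, v=0.025, θ=0.004, ω=-0.052
apply F[21]=-0.223 → step 22: x=0.035, v=0.022, θ=0.003, ω=-0.044
apply F[22]=-0.205 → step 23: x=0.035, v=0.018, θ=0.002, ω=-0.038
apply F[23]=-0.188 → step 24: x=0.035, v=0.015, θ=0.001, ω=-0.032
apply F[24]=-0.173 → step 25: x=0.036, v=0.012, θ=0.001, ω=-0.027
apply F[25]=-0.160 → step 26: x=0.036, v=0.009, θ=0.000, ω=-0.023
apply F[26]=-0.148 → step 27: x=0.036, v=0.007, θ=-0.000, ω=-0.019
apply F[27]=-0.137 → step 28: x=0.036, v=0.005, θ=-0.001, ω=-0.016
apply F[28]=-0.127 → step 29: x=0.036, v=0.003, θ=-0.001, ω=-0.013
Max |angle| over trajectory = 0.093 rad = 5.3°.

Answer: 5.3°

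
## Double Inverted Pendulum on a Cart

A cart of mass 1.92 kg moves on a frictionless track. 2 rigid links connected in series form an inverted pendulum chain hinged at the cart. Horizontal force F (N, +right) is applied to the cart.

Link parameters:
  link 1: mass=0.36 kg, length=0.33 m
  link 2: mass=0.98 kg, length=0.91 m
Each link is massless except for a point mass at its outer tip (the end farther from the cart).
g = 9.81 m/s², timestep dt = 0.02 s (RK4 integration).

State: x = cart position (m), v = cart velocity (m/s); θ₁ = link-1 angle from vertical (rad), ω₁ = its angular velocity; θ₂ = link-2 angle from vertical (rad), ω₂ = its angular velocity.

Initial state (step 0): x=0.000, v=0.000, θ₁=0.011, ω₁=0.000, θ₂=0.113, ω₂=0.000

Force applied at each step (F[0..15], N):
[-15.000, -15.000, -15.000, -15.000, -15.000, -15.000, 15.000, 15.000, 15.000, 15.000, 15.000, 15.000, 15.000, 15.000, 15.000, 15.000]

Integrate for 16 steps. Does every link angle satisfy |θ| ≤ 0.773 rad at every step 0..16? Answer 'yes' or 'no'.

Answer: yes

Derivation:
apply F[0]=-15.000 → step 1: x=-0.002, v=-0.158, θ₁=0.014, ω₁=0.329, θ₂=0.114, ω₂=0.078
apply F[1]=-15.000 → step 2: x=-0.006, v=-0.317, θ₁=0.024, ω₁=0.674, θ₂=0.116, ω₂=0.151
apply F[2]=-15.000 → step 3: x=-0.014, v=-0.477, θ₁=0.041, ω₁=1.051, θ₂=0.120, ω₂=0.215
apply F[3]=-15.000 → step 4: x=-0.025, v=-0.640, θ₁=0.067, ω₁=1.477, θ₂=0.125, ω₂=0.264
apply F[4]=-15.000 → step 5: x=-0.040, v=-0.805, θ₁=0.101, ω₁=1.967, θ₂=0.130, ω₂=0.293
apply F[5]=-15.000 → step 6: x=-0.058, v=-0.973, θ₁=0.146, ω₁=2.532, θ₂=0.136, ω₂=0.299
apply F[6]=+15.000 → step 7: x=-0.076, v=-0.838, θ₁=0.194, ω₁=2.274, θ₂=0.142, ω₂=0.277
apply F[7]=+15.000 → step 8: x=-0.091, v=-0.709, θ₁=0.237, ω₁=2.128, θ₂=0.147, ω₂=0.223
apply F[8]=+15.000 → step 9: x=-0.104, v=-0.586, θ₁=0.279, ω₁=2.085, θ₂=0.151, ω₂=0.140
apply F[9]=+15.000 → step 10: x=-0.115, v=-0.467, θ₁=0.322, ω₁=2.138, θ₂=0.152, ω₂=0.030
apply F[10]=+15.000 → step 11: x=-0.123, v=-0.352, θ₁=0.366, ω₁=2.276, θ₂=0.152, ω₂=-0.105
apply F[11]=+15.000 → step 12: x=-0.129, v=-0.239, θ₁=0.413, ω₁=2.490, θ₂=0.148, ω₂=-0.262
apply F[12]=+15.000 → step 13: x=-0.132, v=-0.125, θ₁=0.466, ω₁=2.763, θ₂=0.141, ω₂=-0.434
apply F[13]=+15.000 → step 14: x=-0.134, v=-0.011, θ₁=0.524, ω₁=3.074, θ₂=0.131, ω₂=-0.613
apply F[14]=+15.000 → step 15: x=-0.133, v=0.107, θ₁=0.589, ω₁=3.401, θ₂=0.117, ω₂=-0.791
apply F[15]=+15.000 → step 16: x=-0.129, v=0.230, θ₁=0.660, ω₁=3.725, θ₂=0.099, ω₂=-0.958
Max |angle| over trajectory = 0.660 rad; bound = 0.773 → within bound.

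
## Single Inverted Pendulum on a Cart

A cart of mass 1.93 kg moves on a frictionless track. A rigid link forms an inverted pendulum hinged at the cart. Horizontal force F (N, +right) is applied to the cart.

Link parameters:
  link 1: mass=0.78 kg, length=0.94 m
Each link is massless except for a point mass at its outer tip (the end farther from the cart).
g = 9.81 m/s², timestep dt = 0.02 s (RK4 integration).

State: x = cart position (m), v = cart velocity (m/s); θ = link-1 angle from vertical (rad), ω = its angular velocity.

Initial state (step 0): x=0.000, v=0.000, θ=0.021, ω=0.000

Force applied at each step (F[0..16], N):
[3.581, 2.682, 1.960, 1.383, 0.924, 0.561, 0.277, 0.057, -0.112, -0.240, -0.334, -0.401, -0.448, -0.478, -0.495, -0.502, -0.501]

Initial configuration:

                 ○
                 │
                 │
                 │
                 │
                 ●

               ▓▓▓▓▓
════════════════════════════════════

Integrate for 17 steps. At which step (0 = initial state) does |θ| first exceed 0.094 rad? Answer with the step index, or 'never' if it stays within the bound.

Answer: never

Derivation:
apply F[0]=+3.581 → step 1: x=0.000, v=0.035, θ=0.021, ω=-0.033
apply F[1]=+2.682 → step 2: x=0.001, v=0.062, θ=0.020, ω=-0.057
apply F[2]=+1.960 → step 3: x=0.003, v=0.080, θ=0.018, ω=-0.073
apply F[3]=+1.383 → step 4: x=0.004, v=0.093, θ=0.017, ω=-0.083
apply F[4]=+0.924 → step 5: x=0.006, v=0.102, θ=0.015, ω=-0.088
apply F[5]=+0.561 → step 6: x=0.009, v=0.106, θ=0.013, ω=-0.090
apply F[6]=+0.277 → step 7: x=0.011, v=0.108, θ=0.012, ω=-0.090
apply F[7]=+0.057 → step 8: x=0.013, v=0.108, θ=0.010, ω=-0.087
apply F[8]=-0.112 → step 9: x=0.015, v=0.106, θ=0.008, ω=-0.084
apply F[9]=-0.240 → step 10: x=0.017, v=0.103, θ=0.007, ω=-0.079
apply F[10]=-0.334 → step 11: x=0.019, v=0.099, θ=0.005, ω=-0.073
apply F[11]=-0.401 → step 12: x=0.021, v=0.095, θ=0.004, ω=-0.068
apply F[12]=-0.448 → step 13: x=0.023, v=0.090, θ=0.002, ω=-0.062
apply F[13]=-0.478 → step 14: x=0.025, v=0.085, θ=0.001, ω=-0.056
apply F[14]=-0.495 → step 15: x=0.026, v=0.079, θ=0.000, ω=-0.051
apply F[15]=-0.502 → step 16: x=0.028, v=0.074, θ=-0.001, ω=-0.045
apply F[16]=-0.501 → step 17: x=0.029, v=0.069, θ=-0.002, ω=-0.040
max |θ| = 0.021 ≤ 0.094 over all 18 states.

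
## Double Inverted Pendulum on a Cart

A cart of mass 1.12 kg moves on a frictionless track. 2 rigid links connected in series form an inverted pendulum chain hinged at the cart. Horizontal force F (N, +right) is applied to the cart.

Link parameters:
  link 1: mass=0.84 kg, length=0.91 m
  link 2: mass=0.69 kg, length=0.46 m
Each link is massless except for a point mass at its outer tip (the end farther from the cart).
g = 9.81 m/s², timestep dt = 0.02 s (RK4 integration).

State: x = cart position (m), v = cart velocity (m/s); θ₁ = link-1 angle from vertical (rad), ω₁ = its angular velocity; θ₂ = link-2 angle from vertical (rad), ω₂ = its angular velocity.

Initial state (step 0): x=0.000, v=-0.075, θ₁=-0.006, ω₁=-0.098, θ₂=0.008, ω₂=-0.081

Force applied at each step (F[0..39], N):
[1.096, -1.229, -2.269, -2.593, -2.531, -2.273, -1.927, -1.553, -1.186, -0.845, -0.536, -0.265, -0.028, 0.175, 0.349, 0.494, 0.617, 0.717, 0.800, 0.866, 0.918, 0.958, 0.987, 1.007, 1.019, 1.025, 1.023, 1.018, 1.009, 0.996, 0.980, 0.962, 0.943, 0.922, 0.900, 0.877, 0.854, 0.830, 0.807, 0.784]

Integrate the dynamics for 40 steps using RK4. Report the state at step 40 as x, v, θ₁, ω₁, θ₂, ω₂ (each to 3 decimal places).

apply F[0]=+1.096 → step 1: x=-0.001, v=-0.054, θ₁=-0.008, ω₁=-0.126, θ₂=0.006, ω₂=-0.070
apply F[1]=-1.229 → step 2: x=-0.003, v=-0.073, θ₁=-0.011, ω₁=-0.109, θ₂=0.005, ω₂=-0.058
apply F[2]=-2.269 → step 3: x=-0.004, v=-0.110, θ₁=-0.012, ω₁=-0.073, θ₂=0.004, ω₂=-0.045
apply F[3]=-2.593 → step 4: x=-0.007, v=-0.153, θ₁=-0.013, ω₁=-0.032, θ₂=0.003, ω₂=-0.032
apply F[4]=-2.531 → step 5: x=-0.011, v=-0.195, θ₁=-0.014, ω₁=0.008, θ₂=0.003, ω₂=-0.019
apply F[5]=-2.273 → step 6: x=-0.015, v=-0.232, θ₁=-0.013, ω₁=0.043, θ₂=0.003, ω₂=-0.007
apply F[6]=-1.927 → step 7: x=-0.020, v=-0.263, θ₁=-0.012, ω₁=0.071, θ₂=0.003, ω₂=0.005
apply F[7]=-1.553 → step 8: x=-0.025, v=-0.287, θ₁=-0.010, ω₁=0.093, θ₂=0.003, ω₂=0.016
apply F[8]=-1.186 → step 9: x=-0.031, v=-0.306, θ₁=-0.008, ω₁=0.110, θ₂=0.003, ω₂=0.026
apply F[9]=-0.845 → step 10: x=-0.037, v=-0.319, θ₁=-0.006, ω₁=0.121, θ₂=0.004, ω₂=0.034
apply F[10]=-0.536 → step 11: x=-0.044, v=-0.327, θ₁=-0.004, ω₁=0.127, θ₂=0.005, ω₂=0.041
apply F[11]=-0.265 → step 12: x=-0.050, v=-0.332, θ₁=-0.001, ω₁=0.130, θ₂=0.005, ω₂=0.047
apply F[12]=-0.028 → step 13: x=-0.057, v=-0.332, θ₁=0.002, ω₁=0.129, θ₂=0.006, ω₂=0.051
apply F[13]=+0.175 → step 14: x=-0.064, v=-0.330, θ₁=0.004, ω₁=0.127, θ₂=0.008, ω₂=0.054
apply F[14]=+0.349 → step 15: x=-0.070, v=-0.325, θ₁=0.007, ω₁=0.122, θ₂=0.009, ω₂=0.056
apply F[15]=+0.494 → step 16: x=-0.077, v=-0.318, θ₁=0.009, ω₁=0.116, θ₂=0.010, ω₂=0.058
apply F[16]=+0.617 → step 17: x=-0.083, v=-0.310, θ₁=0.011, ω₁=0.109, θ₂=0.011, ω₂=0.058
apply F[17]=+0.717 → step 18: x=-0.089, v=-0.300, θ₁=0.013, ω₁=0.102, θ₂=0.012, ω₂=0.057
apply F[18]=+0.800 → step 19: x=-0.095, v=-0.290, θ₁=0.015, ω₁=0.093, θ₂=0.013, ω₂=0.056
apply F[19]=+0.866 → step 20: x=-0.101, v=-0.279, θ₁=0.017, ω₁=0.085, θ₂=0.014, ω₂=0.054
apply F[20]=+0.918 → step 21: x=-0.106, v=-0.267, θ₁=0.019, ω₁=0.077, θ₂=0.015, ω₂=0.051
apply F[21]=+0.958 → step 22: x=-0.111, v=-0.255, θ₁=0.020, ω₁=0.069, θ₂=0.016, ω₂=0.049
apply F[22]=+0.987 → step 23: x=-0.116, v=-0.243, θ₁=0.021, ω₁=0.061, θ₂=0.017, ω₂=0.046
apply F[23]=+1.007 → step 24: x=-0.121, v=-0.231, θ₁=0.023, ω₁=0.053, θ₂=0.018, ω₂=0.042
apply F[24]=+1.019 → step 25: x=-0.126, v=-0.219, θ₁=0.024, ω₁=0.045, θ₂=0.019, ω₂=0.039
apply F[25]=+1.025 → step 26: x=-0.130, v=-0.207, θ₁=0.024, ω₁=0.038, θ₂=0.020, ω₂=0.035
apply F[26]=+1.023 → step 27: x=-0.134, v=-0.196, θ₁=0.025, ω₁=0.032, θ₂=0.020, ω₂=0.031
apply F[27]=+1.018 → step 28: x=-0.138, v=-0.184, θ₁=0.026, ω₁=0.025, θ₂=0.021, ω₂=0.028
apply F[28]=+1.009 → step 29: x=-0.141, v=-0.173, θ₁=0.026, ω₁=0.020, θ₂=0.021, ω₂=0.024
apply F[29]=+0.996 → step 30: x=-0.145, v=-0.163, θ₁=0.026, ω₁=0.014, θ₂=0.022, ω₂=0.021
apply F[30]=+0.980 → step 31: x=-0.148, v=-0.152, θ₁=0.027, ω₁=0.010, θ₂=0.022, ω₂=0.017
apply F[31]=+0.962 → step 32: x=-0.151, v=-0.142, θ₁=0.027, ω₁=0.005, θ₂=0.023, ω₂=0.014
apply F[32]=+0.943 → step 33: x=-0.153, v=-0.133, θ₁=0.027, ω₁=0.001, θ₂=0.023, ω₂=0.011
apply F[33]=+0.922 → step 34: x=-0.156, v=-0.123, θ₁=0.027, ω₁=-0.003, θ₂=0.023, ω₂=0.008
apply F[34]=+0.900 → step 35: x=-0.158, v=-0.114, θ₁=0.027, ω₁=-0.006, θ₂=0.023, ω₂=0.005
apply F[35]=+0.877 → step 36: x=-0.161, v=-0.106, θ₁=0.027, ω₁=-0.009, θ₂=0.023, ω₂=0.002
apply F[36]=+0.854 → step 37: x=-0.163, v=-0.098, θ₁=0.026, ω₁=-0.012, θ₂=0.023, ω₂=-0.000
apply F[37]=+0.830 → step 38: x=-0.164, v=-0.090, θ₁=0.026, ω₁=-0.014, θ₂=0.023, ω₂=-0.003
apply F[38]=+0.807 → step 39: x=-0.166, v=-0.083, θ₁=0.026, ω₁=-0.016, θ₂=0.023, ω₂=-0.005
apply F[39]=+0.784 → step 40: x=-0.168, v=-0.075, θ₁=0.026, ω₁=-0.018, θ₂=0.023, ω₂=-0.007

Answer: x=-0.168, v=-0.075, θ₁=0.026, ω₁=-0.018, θ₂=0.023, ω₂=-0.007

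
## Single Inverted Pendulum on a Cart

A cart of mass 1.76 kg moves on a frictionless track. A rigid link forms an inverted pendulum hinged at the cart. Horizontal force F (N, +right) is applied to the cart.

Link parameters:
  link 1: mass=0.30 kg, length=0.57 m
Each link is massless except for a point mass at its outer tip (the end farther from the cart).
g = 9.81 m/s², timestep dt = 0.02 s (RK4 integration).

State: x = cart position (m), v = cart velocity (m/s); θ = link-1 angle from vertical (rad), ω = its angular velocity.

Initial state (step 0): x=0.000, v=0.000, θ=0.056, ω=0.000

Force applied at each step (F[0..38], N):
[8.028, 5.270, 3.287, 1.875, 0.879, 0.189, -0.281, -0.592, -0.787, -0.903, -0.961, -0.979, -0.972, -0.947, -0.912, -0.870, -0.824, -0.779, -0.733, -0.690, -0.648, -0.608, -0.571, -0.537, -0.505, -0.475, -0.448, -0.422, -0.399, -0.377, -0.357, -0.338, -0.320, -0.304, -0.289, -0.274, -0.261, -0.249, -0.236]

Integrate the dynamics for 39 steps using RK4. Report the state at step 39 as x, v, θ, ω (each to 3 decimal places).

apply F[0]=+8.028 → step 1: x=0.001, v=0.089, θ=0.055, ω=-0.137
apply F[1]=+5.270 → step 2: x=0.003, v=0.147, θ=0.051, ω=-0.221
apply F[2]=+3.287 → step 3: x=0.007, v=0.183, θ=0.046, ω=-0.267
apply F[3]=+1.875 → step 4: x=0.010, v=0.203, θ=0.041, ω=-0.287
apply F[4]=+0.879 → step 5: x=0.015, v=0.212, θ=0.035, ω=-0.289
apply F[5]=+0.189 → step 6: x=0.019, v=0.213, θ=0.029, ω=-0.280
apply F[6]=-0.281 → step 7: x=0.023, v=0.209, θ=0.024, ω=-0.264
apply F[7]=-0.592 → step 8: x=0.027, v=0.201, θ=0.019, ω=-0.243
apply F[8]=-0.787 → step 9: x=0.031, v=0.192, θ=0.014, ω=-0.221
apply F[9]=-0.903 → step 10: x=0.035, v=0.181, θ=0.010, ω=-0.198
apply F[10]=-0.961 → step 11: x=0.038, v=0.170, θ=0.006, ω=-0.176
apply F[11]=-0.979 → step 12: x=0.042, v=0.159, θ=0.003, ω=-0.154
apply F[12]=-0.972 → step 13: x=0.045, v=0.148, θ=-0.000, ω=-0.134
apply F[13]=-0.947 → step 14: x=0.047, v=0.137, θ=-0.003, ω=-0.116
apply F[14]=-0.912 → step 15: x=0.050, v=0.127, θ=-0.005, ω=-0.099
apply F[15]=-0.870 → step 16: x=0.053, v=0.117, θ=-0.007, ω=-0.084
apply F[16]=-0.824 → step 17: x=0.055, v=0.108, θ=-0.008, ω=-0.071
apply F[17]=-0.779 → step 18: x=0.057, v=0.099, θ=-0.009, ω=-0.059
apply F[18]=-0.733 → step 19: x=0.059, v=0.091, θ=-0.010, ω=-0.048
apply F[19]=-0.690 → step 20: x=0.061, v=0.084, θ=-0.011, ω=-0.039
apply F[20]=-0.648 → step 21: x=0.062, v=0.077, θ=-0.012, ω=-0.031
apply F[21]=-0.608 → step 22: x=0.064, v=0.070, θ=-0.013, ω=-0.023
apply F[22]=-0.571 → step 23: x=0.065, v=0.064, θ=-0.013, ω=-0.017
apply F[23]=-0.537 → step 24: x=0.066, v=0.059, θ=-0.013, ω=-0.012
apply F[24]=-0.505 → step 25: x=0.067, v=0.053, θ=-0.013, ω=-0.007
apply F[25]=-0.475 → step 26: x=0.068, v=0.048, θ=-0.014, ω=-0.003
apply F[26]=-0.448 → step 27: x=0.069, v=0.044, θ=-0.014, ω=0.000
apply F[27]=-0.422 → step 28: x=0.070, v=0.039, θ=-0.014, ω=0.003
apply F[28]=-0.399 → step 29: x=0.071, v=0.035, θ=-0.013, ω=0.006
apply F[29]=-0.377 → step 30: x=0.071, v=0.031, θ=-0.013, ω=0.008
apply F[30]=-0.357 → step 31: x=0.072, v=0.028, θ=-0.013, ω=0.010
apply F[31]=-0.338 → step 32: x=0.073, v=0.024, θ=-0.013, ω=0.011
apply F[32]=-0.320 → step 33: x=0.073, v=0.021, θ=-0.013, ω=0.012
apply F[33]=-0.304 → step 34: x=0.073, v=0.018, θ=-0.012, ω=0.013
apply F[34]=-0.289 → step 35: x=0.074, v=0.015, θ=-0.012, ω=0.014
apply F[35]=-0.274 → step 36: x=0.074, v=0.013, θ=-0.012, ω=0.015
apply F[36]=-0.261 → step 37: x=0.074, v=0.010, θ=-0.012, ω=0.015
apply F[37]=-0.249 → step 38: x=0.074, v=0.008, θ=-0.011, ω=0.016
apply F[38]=-0.236 → step 39: x=0.075, v=0.005, θ=-0.011, ω=0.016

Answer: x=0.075, v=0.005, θ=-0.011, ω=0.016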